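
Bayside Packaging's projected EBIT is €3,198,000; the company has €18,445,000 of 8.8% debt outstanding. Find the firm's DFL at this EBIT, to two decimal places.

Annual interest charges come to €1,623,160.00.
DFL = EBIT ÷ (EBIT − I) = €3,198,000 ÷ (€3,198,000 − €1,623,160.00) = €3,198,000 ÷ €1,574,840.00 = 2.0307.

2.03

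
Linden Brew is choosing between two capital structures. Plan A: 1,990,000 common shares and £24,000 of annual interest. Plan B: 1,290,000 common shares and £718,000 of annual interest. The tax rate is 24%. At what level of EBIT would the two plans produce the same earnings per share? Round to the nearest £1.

£1,996,943

Set EPS_A = EPS_B: (EBIT − £24,000)(1 − 0.24) ÷ 1,990,000 = (EBIT − £718,000)(1 − 0.24) ÷ 1,290,000.
The (1 − t) factor cancels: (EBIT − 24,000) × 1,290,000 = (EBIT − 718,000) × 1,990,000.
EBIT × (1,990,000 − 1,290,000) = 718,000 × 1,990,000 − 24,000 × 1,290,000 = 1,397,860,000,000, so EBIT = 1,397,860,000,000 ÷ 700,000 = 1,996,942.86.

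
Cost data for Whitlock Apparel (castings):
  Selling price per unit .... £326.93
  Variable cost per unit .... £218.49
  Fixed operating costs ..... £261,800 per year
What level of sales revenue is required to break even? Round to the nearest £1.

CM per unit = £326.93 − £218.49 = £108.44; CM ratio = £108.44 / £326.93 = 0.3317.
Break-even revenue = fixed costs × price ÷ CM = £261,800 × £326.93 ÷ £108.44 = £789,287.

£789,287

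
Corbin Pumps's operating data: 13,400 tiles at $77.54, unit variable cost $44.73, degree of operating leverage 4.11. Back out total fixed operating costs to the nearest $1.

Total contribution margin = 13,400 × $32.81 = $439,654.00.
DOL = contribution / EBIT, so EBIT = $439,654.00 / 4.11 = $106,971.78.
Fixed costs = CM − EBIT = $439,654.00 − $106,971.78 = $332,682.

$332,682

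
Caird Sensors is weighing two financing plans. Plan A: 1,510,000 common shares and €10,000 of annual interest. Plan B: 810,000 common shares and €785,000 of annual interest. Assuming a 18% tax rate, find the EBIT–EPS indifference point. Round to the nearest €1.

At indifference, (EBIT − 10,000)(1 − t)/1,510,000 = (EBIT − 785,000)(1 − t)/810,000.
The (1 − t) factor cancels: (EBIT − 10,000) × 810,000 = (EBIT − 785,000) × 1,510,000.
Solving, EBIT = (785,000·1,510,000 − 10,000·810,000) / (1,510,000 − 810,000) = 1,177,250,000,000 / 700,000 = 1,681,785.71.

€1,681,786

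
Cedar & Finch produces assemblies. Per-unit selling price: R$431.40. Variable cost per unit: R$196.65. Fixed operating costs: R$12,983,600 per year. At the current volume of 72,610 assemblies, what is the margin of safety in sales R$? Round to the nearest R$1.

Unit CM = price − variable cost = R$431.40 − R$196.65 = R$234.75. Break-even units = R$12,983,600 ÷ R$234.75 = 55,308.20; break-even revenue = 55,308.20 × R$431.40 = R$23,859,957.57.
Current sales = 72,610 × R$431.40 = R$31,323,954.00.
Margin of safety = R$31,323,954.00 − R$23,859,957.57 = R$7,463,996.

R$7,463,996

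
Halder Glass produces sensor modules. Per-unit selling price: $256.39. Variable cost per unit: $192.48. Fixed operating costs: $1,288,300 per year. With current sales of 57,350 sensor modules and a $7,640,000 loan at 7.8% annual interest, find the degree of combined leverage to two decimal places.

Total contribution margin = 57,350 × $63.91 = $3,665,238.50.
Subtracting fixed costs: EBIT = $3,665,238.50 − $1,288,300 = $2,376,938.50. Interest = $595,920.00, so EBIT − I = $1,781,018.50.
DCL = contribution ÷ (EBIT − I) = $3,665,238.50 ÷ $1,781,018.50 = 2.0579.

2.06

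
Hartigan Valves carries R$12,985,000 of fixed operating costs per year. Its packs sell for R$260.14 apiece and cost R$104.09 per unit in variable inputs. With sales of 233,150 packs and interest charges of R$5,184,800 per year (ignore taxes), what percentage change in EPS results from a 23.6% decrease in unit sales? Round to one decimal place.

At 233,150 units, contribution = 233,150 × R$156.05 = R$36,383,057.50.
Subtracting fixed costs: EBIT = R$36,383,057.50 − R$12,985,000 = R$23,398,057.50.
After interest of R$5,184,800.00, pre-tax earnings = R$18,213,257.50.
DCL = total CM / (EBIT − I) = R$36,383,057.50 / R$18,213,257.50 = 1.9976.
EPS therefore changes by 1.9976 × (-23.6%) = -47.1%.

-47.1%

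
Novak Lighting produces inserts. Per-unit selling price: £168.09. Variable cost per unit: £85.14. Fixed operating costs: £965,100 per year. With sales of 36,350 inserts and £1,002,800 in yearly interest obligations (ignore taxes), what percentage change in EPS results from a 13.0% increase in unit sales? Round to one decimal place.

+37.4%

Contribution at this volume is 36,350 × £82.95 = £3,015,232.50.
Operating income = contribution − fixed costs = £3,015,232.50 − £965,100 = £2,050,132.50.
After interest of £1,002,800.00, pre-tax earnings = £1,047,332.50.
Degree of combined leverage = contribution ÷ (EBIT − I) = £3,015,232.50 ÷ £1,047,332.50 = 2.8790.
EPS therefore changes by 2.8790 × (+13.0%) = +37.4%.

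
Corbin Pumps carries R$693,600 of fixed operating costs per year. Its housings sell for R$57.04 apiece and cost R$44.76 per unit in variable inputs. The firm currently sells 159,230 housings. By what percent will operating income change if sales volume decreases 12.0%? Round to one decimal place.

Contribution at this volume is 159,230 × R$12.28 = R$1,955,344.40.
Subtracting fixed costs: EBIT = R$1,955,344.40 − R$693,600 = R$1,261,744.40.
Degree of operating leverage = R$1,955,344.40 / R$1,261,744.40 = 1.5497.
Operating income changes by 1.5497 × -12.0% = -18.6%.

-18.6%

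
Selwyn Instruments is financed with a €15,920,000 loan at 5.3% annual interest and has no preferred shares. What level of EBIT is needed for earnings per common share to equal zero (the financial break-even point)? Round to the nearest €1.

Annual interest = 5.3% × €15,920,000 = €843,760.00.
With no preferred dividends, EPS = 0 when EBIT exactly covers interest, so the financial break-even EBIT is €843,760.00.

€843,760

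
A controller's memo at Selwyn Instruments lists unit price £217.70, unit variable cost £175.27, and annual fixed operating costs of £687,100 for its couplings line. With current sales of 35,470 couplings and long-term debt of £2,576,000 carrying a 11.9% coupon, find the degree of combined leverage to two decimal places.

2.94

Contribution at this volume is 35,470 × £42.43 = £1,504,992.10.
Operating income = contribution − fixed costs = £1,504,992.10 − £687,100 = £817,892.10. Interest = £306,544.00.
DOL = £1,504,992.10 ÷ £817,892.10 = 1.8401; DFL = £817,892.10 ÷ £511,348.10 = 1.5995.
Combined leverage = 1.8401 × 1.5995 = 2.9432.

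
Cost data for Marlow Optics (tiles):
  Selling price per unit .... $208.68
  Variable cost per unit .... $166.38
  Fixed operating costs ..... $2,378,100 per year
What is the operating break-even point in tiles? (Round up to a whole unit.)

56,220 tiles

Each unit contributes $208.68 − $166.38 = $42.30.
Break-even volume = fixed costs ÷ CM per unit = $2,378,100 ÷ $42.30 = 56,219.86, so 56,220 tiles.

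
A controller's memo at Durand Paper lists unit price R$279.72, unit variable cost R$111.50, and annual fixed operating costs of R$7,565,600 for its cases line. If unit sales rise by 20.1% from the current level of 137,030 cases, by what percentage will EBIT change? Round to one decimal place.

+29.9%

Total contribution margin = 137,030 × R$168.22 = R$23,051,186.60.
EBIT = R$23,051,186.60 − R$7,565,600 = R$15,485,586.60.
So DOL = total CM / EBIT = R$23,051,186.60 / R$15,485,586.60 = 1.4886.
So EBIT moves 1.4886 × (+20.1%) = +29.9%.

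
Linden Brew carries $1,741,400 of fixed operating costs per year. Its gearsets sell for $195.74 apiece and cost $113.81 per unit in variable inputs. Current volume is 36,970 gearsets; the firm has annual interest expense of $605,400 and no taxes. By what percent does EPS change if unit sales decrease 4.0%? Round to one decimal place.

Total contribution margin = 36,970 × $81.93 = $3,028,952.10.
EBIT = $3,028,952.10 − $1,741,400 = $1,287,552.10.
Interest = $605,400.00, so EBIT − I = $682,152.10.
Degree of combined leverage = contribution ÷ (EBIT − I) = $3,028,952.10 ÷ $682,152.10 = 4.4403.
EPS therefore changes by 4.4403 × (-4.0%) = -17.8%.

-17.8%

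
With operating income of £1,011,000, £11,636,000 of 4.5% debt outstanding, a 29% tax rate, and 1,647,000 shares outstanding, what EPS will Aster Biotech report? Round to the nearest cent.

Interest = £523,620.00, so EBT = £1,011,000 − £523,620.00 = £487,380.00.
After tax at 29%: net income = £487,380.00 × 0.71 = £346,039.80.
EPS = £346,039.80 ÷ 1,647,000 = £0.21.

£0.21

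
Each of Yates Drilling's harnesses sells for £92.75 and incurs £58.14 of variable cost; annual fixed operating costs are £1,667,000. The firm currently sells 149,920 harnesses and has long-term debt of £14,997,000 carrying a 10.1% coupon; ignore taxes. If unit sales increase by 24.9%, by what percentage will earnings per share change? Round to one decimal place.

Contribution at this volume is 149,920 × £34.61 = £5,188,731.20.
Subtracting fixed costs: EBIT = £5,188,731.20 − £1,667,000 = £3,521,731.20.
Interest = £1,514,697.00, so EBIT − I = £2,007,034.20.
DCL = total CM / (EBIT − I) = £5,188,731.20 / £2,007,034.20 = 2.5853.
EPS therefore changes by 2.5853 × (+24.9%) = +64.4%.

+64.4%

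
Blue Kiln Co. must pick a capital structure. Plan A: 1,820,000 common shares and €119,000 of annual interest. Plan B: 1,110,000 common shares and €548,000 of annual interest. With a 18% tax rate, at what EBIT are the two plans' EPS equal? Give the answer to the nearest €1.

Set EPS_A = EPS_B: (EBIT − €119,000)(1 − 0.18) ÷ 1,820,000 = (EBIT − €548,000)(1 − 0.18) ÷ 1,110,000.
The (1 − t) factor cancels: (EBIT − 119,000) × 1,110,000 = (EBIT − 548,000) × 1,820,000.
EBIT × (1,820,000 − 1,110,000) = 548,000 × 1,820,000 − 119,000 × 1,110,000 = 865,270,000,000, so EBIT = 865,270,000,000 ÷ 710,000 = 1,218,690.14.

€1,218,690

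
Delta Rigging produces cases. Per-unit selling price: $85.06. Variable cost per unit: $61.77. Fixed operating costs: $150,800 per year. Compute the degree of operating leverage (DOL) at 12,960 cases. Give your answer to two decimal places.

Contribution at this volume is 12,960 × $23.29 = $301,838.40.
Operating income = contribution − fixed costs = $301,838.40 − $150,800 = $151,038.40.
So DOL = total CM / EBIT = $301,838.40 / $151,038.40 = 1.9984.

2.00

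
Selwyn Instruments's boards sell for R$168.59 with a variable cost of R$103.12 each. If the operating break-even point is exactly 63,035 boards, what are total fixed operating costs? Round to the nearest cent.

Unit CM = price − variable cost = R$168.59 − R$103.12 = R$65.47.
Since BE = FC / CM, FC = 63,035 × R$65.47 = R$4,126,901.45.

R$4,126,901.45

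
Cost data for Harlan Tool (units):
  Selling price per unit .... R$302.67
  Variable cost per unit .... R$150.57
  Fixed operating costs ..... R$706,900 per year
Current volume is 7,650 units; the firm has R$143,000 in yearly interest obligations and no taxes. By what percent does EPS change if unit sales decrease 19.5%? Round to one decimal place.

Contribution at this volume is 7,650 × R$152.10 = R$1,163,565.00.
Operating income = contribution − fixed costs = R$1,163,565.00 − R$706,900 = R$456,665.00.
After interest of R$143,000.00, pre-tax earnings = R$313,665.00.
Degree of combined leverage = contribution ÷ (EBIT − I) = R$1,163,565.00 ÷ R$313,665.00 = 3.7096.
%ΔEPS = DCL × %ΔSales = 3.7096 × -19.5% = -72.3%.

-72.3%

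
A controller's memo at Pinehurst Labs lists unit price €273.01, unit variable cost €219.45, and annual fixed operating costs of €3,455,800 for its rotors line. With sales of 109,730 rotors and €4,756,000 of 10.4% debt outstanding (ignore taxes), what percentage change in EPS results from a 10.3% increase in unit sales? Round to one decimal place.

+31.4%

Contribution at this volume is 109,730 × €53.56 = €5,877,138.80.
EBIT = €5,877,138.80 − €3,455,800 = €2,421,338.80.
Interest = €494,624.00, so EBIT − I = €1,926,714.80.
Degree of combined leverage = contribution ÷ (EBIT − I) = €5,877,138.80 ÷ €1,926,714.80 = 3.0503.
%ΔEPS = DCL × %ΔSales = 3.0503 × +10.3% = +31.4%.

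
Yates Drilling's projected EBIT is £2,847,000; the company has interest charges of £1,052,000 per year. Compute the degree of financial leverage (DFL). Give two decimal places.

1.59

Interest = £1,052,000.00.
DFL = EBIT ÷ (EBIT − I) = £2,847,000 ÷ (£2,847,000 − £1,052,000.00) = £2,847,000 ÷ £1,795,000.00 = 1.5861.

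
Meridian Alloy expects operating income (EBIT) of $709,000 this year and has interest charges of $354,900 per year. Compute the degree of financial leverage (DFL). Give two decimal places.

Annual interest charges come to $354,900.00.
DFL = EBIT ÷ (EBIT − I) = $709,000 ÷ ($709,000 − $354,900.00) = $709,000 ÷ $354,100.00 = 2.0023.

2.00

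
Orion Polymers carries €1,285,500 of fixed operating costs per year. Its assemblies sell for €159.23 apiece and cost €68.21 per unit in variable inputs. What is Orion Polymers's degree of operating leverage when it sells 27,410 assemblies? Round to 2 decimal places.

2.06

At 27,410 units, contribution = 27,410 × €91.02 = €2,494,858.20.
EBIT = €2,494,858.20 − €1,285,500 = €1,209,358.20.
DOL = contribution ÷ EBIT = €2,494,858.20 ÷ €1,209,358.20 = 2.0630.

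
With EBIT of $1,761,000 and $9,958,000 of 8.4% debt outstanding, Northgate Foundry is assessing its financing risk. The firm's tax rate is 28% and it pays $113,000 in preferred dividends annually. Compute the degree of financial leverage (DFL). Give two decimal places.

Annual interest charges come to $836,472.00.
Preferred dividends grossed up pre-tax: $113,000 / (1 − 0.28) = $156,944.44.
DFL = EBIT ÷ [EBIT − I − D_p/(1−t)] = $1,761,000 ÷ [$1,761,000 − $836,472.00 − $156,944.44] = $1,761,000 ÷ $767,583.56 = 2.2942.

2.29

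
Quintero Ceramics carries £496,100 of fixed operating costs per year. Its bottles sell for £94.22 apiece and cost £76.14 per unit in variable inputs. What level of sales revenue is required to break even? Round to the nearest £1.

£2,585,318

CM per unit = £94.22 − £76.14 = £18.08; CM ratio = £18.08 / £94.22 = 0.1919.
Break-even sales = FC ÷ CM ratio = £496,100 × £94.22 / £18.08 = £2,585,318.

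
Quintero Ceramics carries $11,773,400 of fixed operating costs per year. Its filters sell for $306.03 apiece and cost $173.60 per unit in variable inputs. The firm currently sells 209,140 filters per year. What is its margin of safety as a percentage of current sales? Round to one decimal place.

57.5%

Contribution margin per unit = $306.03 − $173.60 = $132.43. Break-even units = $11,773,400 ÷ $132.43 = 88,902.82; break-even revenue = 88,902.82 × $306.03 = $27,206,928.96.
Actual sales revenue = 209,140 × $306.03 = $64,003,114.20.
Margin of safety = ($64,003,114.20 − $27,206,928.96) ÷ $64,003,114.20 = 57.5%.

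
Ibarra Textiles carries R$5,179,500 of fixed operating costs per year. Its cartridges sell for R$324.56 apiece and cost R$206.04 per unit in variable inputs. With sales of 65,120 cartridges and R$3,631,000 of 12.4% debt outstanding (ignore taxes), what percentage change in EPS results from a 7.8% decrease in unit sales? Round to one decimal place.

Contribution at this volume is 65,120 × R$118.52 = R$7,718,022.40.
EBIT = R$7,718,022.40 − R$5,179,500 = R$2,538,522.40.
After interest of R$450,244.00, pre-tax earnings = R$2,088,278.40.
DCL = total CM / (EBIT − I) = R$7,718,022.40 / R$2,088,278.40 = 3.6959.
%ΔEPS = DCL × %ΔSales = 3.6959 × -7.8% = -28.8%.

-28.8%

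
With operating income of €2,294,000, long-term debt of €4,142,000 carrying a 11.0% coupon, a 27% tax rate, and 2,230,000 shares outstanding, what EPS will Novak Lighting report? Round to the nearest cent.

Interest = €455,620.00, so EBT = €2,294,000 − €455,620.00 = €1,838,380.00.
Net income = €1,838,380.00 × (1 − 0.27) = €1,342,017.40.
Per share: €1,342,017.40 / 2,230,000 shares = €0.60.

€0.60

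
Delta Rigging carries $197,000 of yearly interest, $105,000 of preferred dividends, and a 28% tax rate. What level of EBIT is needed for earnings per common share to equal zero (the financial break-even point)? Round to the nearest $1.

Grossing the preferred dividend up to pre-tax terms: $105,000 / (1 − 0.28) = $145,833.33.
Financial break-even EBIT = interest + D_p ÷ (1 − t) = $197,000 + $145,833.33 = $342,833.33.

$342,833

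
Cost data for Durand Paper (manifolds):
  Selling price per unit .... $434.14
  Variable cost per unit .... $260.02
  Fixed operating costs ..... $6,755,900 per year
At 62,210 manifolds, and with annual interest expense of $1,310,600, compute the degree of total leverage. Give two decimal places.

3.92

Total contribution margin = 62,210 × $174.12 = $10,832,005.20.
EBIT = $10,832,005.20 − $6,755,900 = $4,076,105.20. Interest = $1,310,600.00.
DOL = $10,832,005.20 ÷ $4,076,105.20 = 2.6574; DFL = $4,076,105.20 ÷ $2,765,505.20 = 1.4739.
DCL = DOL × DFL = 2.6574 × 1.4739 = 3.9167.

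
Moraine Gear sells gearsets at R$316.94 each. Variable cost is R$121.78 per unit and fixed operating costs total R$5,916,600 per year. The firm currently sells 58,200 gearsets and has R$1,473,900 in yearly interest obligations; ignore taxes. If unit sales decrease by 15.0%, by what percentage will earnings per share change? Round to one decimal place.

Contribution at this volume is 58,200 × R$195.16 = R$11,358,312.00.
Operating income = contribution − fixed costs = R$11,358,312.00 − R$5,916,600 = R$5,441,712.00.
After interest of R$1,473,900.00, pre-tax earnings = R$3,967,812.00.
Degree of combined leverage = contribution ÷ (EBIT − I) = R$11,358,312.00 ÷ R$3,967,812.00 = 2.8626.
%ΔEPS = DCL × %ΔSales = 2.8626 × -15.0% = -42.9%.

-42.9%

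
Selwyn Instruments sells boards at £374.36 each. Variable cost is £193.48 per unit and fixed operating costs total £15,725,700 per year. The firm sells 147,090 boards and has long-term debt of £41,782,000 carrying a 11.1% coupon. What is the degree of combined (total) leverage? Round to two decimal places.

Total contribution margin = 147,090 × £180.88 = £26,605,639.20.
Subtracting fixed costs: EBIT = £26,605,639.20 − £15,725,700 = £10,879,939.20. Interest = £4,637,802.00.
DOL = £26,605,639.20 ÷ £10,879,939.20 = 2.4454; DFL = £10,879,939.20 ÷ £6,242,137.20 = 1.7430.
DCL = DOL × DFL = 2.4454 × 1.7430 = 4.2623.

4.26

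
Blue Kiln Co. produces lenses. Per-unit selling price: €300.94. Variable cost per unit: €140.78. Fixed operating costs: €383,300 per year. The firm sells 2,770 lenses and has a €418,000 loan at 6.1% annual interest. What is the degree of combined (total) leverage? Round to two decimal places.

12.73

Total contribution margin = 2,770 × €160.16 = €443,643.20.
Subtracting fixed costs: EBIT = €443,643.20 − €383,300 = €60,343.20. Interest = €25,498.00.
DOL = €443,643.20 ÷ €60,343.20 = 7.3520; DFL = €60,343.20 ÷ €34,845.20 = 1.7318.
DCL = DOL × DFL = 7.3520 × 1.7318 = 12.7322.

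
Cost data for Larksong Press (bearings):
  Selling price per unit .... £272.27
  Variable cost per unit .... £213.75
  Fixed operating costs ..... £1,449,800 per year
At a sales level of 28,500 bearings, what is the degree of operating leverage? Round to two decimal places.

7.65

Total contribution margin = 28,500 × £58.52 = £1,667,820.00.
EBIT = £1,667,820.00 − £1,449,800 = £218,020.00.
Degree of operating leverage = £1,667,820.00 / £218,020.00 = 7.6498.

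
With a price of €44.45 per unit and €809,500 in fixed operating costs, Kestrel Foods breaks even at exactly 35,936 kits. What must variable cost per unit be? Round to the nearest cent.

Contribution per unit must be FC / Q = €809,500 / 35,936 = €22.5262.
Variable cost per unit = €44.45 − €22.5262 = €21.92.

€21.92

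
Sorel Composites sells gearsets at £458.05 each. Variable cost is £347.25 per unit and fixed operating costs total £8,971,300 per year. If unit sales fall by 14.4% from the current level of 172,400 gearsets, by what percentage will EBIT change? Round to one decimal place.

-27.2%

Contribution at this volume is 172,400 × £110.80 = £19,101,920.00.
Subtracting fixed costs: EBIT = £19,101,920.00 − £8,971,300 = £10,130,620.00.
Degree of operating leverage = £19,101,920.00 / £10,130,620.00 = 1.8856.
Operating income changes by 1.8856 × -14.4% = -27.2%.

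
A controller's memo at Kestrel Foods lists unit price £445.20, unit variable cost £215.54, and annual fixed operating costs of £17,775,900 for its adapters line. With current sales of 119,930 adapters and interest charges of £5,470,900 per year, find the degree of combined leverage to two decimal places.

6.41

At 119,930 units, contribution = 119,930 × £229.66 = £27,543,123.80.
EBIT = £27,543,123.80 − £17,775,900 = £9,767,223.80. Interest = £5,470,900.00.
DOL = £27,543,123.80 ÷ £9,767,223.80 = 2.8200; DFL = £9,767,223.80 ÷ £4,296,323.80 = 2.2734.
Combined leverage = 2.8200 × 2.2734 = 6.4110.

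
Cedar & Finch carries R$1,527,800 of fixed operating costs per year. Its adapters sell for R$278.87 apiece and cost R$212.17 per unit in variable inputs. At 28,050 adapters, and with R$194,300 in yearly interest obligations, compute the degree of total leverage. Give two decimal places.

12.57

At 28,050 units, contribution = 28,050 × R$66.70 = R$1,870,935.00.
Subtracting fixed costs: EBIT = R$1,870,935.00 − R$1,527,800 = R$343,135.00. Interest = R$194,300.00.
DOL = R$1,870,935.00 ÷ R$343,135.00 = 5.4525; DFL = R$343,135.00 ÷ R$148,835.00 = 2.3055.
Combined leverage = 5.4525 × 2.3055 = 12.5707.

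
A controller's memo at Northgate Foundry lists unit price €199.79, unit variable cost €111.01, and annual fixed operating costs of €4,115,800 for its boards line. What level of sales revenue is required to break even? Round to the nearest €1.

€9,262,173

Contribution margin per unit = €199.79 − €111.01 = €88.78, a CM ratio of €88.78 ÷ €199.79 = 0.4444.
Break-even sales = FC ÷ CM ratio = €4,115,800 × €199.79 / €88.78 = €9,262,173.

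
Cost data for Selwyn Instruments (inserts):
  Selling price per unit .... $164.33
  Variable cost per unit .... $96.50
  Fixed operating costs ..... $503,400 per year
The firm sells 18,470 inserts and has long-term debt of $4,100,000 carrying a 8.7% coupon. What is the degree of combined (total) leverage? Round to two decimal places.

At 18,470 units, contribution = 18,470 × $67.83 = $1,252,820.10.
Operating income = contribution − fixed costs = $1,252,820.10 − $503,400 = $749,420.10. Interest = $356,700.00.
DOL = $1,252,820.10 ÷ $749,420.10 = 1.6717; DFL = $749,420.10 ÷ $392,720.10 = 1.9083.
Combined leverage = 1.6717 × 1.9083 = 3.1901.

3.19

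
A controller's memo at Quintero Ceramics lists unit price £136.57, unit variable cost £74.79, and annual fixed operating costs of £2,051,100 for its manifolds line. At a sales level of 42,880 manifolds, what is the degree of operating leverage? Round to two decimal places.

4.43

At 42,880 units, contribution = 42,880 × £61.78 = £2,649,126.40.
Subtracting fixed costs: EBIT = £2,649,126.40 − £2,051,100 = £598,026.40.
So DOL = total CM / EBIT = £2,649,126.40 / £598,026.40 = 4.4298.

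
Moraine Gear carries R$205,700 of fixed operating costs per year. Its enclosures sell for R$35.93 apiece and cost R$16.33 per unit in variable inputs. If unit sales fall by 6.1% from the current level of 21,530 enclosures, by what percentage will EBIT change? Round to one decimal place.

-11.9%

Total contribution margin = 21,530 × R$19.60 = R$421,988.00.
Operating income = contribution − fixed costs = R$421,988.00 − R$205,700 = R$216,288.00.
Degree of operating leverage = R$421,988.00 / R$216,288.00 = 1.9510.
Operating income changes by 1.9510 × -6.1% = -11.9%.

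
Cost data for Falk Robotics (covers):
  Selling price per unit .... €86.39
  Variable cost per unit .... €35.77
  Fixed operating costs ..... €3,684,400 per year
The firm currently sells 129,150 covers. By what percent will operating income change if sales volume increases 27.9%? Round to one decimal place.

+63.9%

Contribution at this volume is 129,150 × €50.62 = €6,537,573.00.
Subtracting fixed costs: EBIT = €6,537,573.00 − €3,684,400 = €2,853,173.00.
So DOL = total CM / EBIT = €6,537,573.00 / €2,853,173.00 = 2.2913.
So EBIT moves 2.2913 × (+27.9%) = +63.9%.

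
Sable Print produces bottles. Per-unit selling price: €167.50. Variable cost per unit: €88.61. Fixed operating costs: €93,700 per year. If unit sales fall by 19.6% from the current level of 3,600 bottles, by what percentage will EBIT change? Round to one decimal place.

Total contribution margin = 3,600 × €78.89 = €284,004.00.
Subtracting fixed costs: EBIT = €284,004.00 − €93,700 = €190,304.00.
Degree of operating leverage = €284,004.00 / €190,304.00 = 1.4924.
%ΔEBIT = DOL × %ΔSales = 1.4924 × -19.6% = -29.3%.

-29.3%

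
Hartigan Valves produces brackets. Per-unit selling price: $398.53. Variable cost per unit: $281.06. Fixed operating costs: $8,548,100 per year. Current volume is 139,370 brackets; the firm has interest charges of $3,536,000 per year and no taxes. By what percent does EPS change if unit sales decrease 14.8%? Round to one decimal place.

Contribution at this volume is 139,370 × $117.47 = $16,371,793.90.
EBIT = $16,371,793.90 − $8,548,100 = $7,823,693.90.
Interest = $3,536,000.00, so EBIT − I = $4,287,693.90.
Degree of combined leverage = contribution ÷ (EBIT − I) = $16,371,793.90 ÷ $4,287,693.90 = 3.8183.
EPS therefore changes by 3.8183 × (-14.8%) = -56.5%.

-56.5%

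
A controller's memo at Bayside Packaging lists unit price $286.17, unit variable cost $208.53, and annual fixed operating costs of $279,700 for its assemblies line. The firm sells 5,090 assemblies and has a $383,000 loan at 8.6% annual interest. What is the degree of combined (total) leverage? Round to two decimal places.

4.79

At 5,090 units, contribution = 5,090 × $77.64 = $395,187.60.
Operating income = contribution − fixed costs = $395,187.60 − $279,700 = $115,487.60. Interest = $32,938.00, so EBIT − I = $82,549.60.
Degree of total leverage = total CM / (EBIT − interest) = $395,187.60 / $82,549.60 = 4.7873.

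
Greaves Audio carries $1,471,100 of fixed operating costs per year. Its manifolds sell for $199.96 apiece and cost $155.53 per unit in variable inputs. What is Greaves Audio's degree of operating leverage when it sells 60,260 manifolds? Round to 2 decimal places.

Total contribution margin = 60,260 × $44.43 = $2,677,351.80.
EBIT = $2,677,351.80 − $1,471,100 = $1,206,251.80.
DOL = contribution ÷ EBIT = $2,677,351.80 ÷ $1,206,251.80 = 2.2196.

2.22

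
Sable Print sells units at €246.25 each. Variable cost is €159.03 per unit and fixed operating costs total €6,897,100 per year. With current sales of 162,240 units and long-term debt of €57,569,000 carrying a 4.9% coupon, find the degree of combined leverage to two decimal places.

3.19

Contribution at this volume is 162,240 × €87.22 = €14,150,572.80.
Operating income = contribution − fixed costs = €14,150,572.80 − €6,897,100 = €7,253,472.80. Interest = €2,820,881.00, so EBIT − I = €4,432,591.80.
Degree of total leverage = total CM / (EBIT − interest) = €14,150,572.80 / €4,432,591.80 = 3.1924.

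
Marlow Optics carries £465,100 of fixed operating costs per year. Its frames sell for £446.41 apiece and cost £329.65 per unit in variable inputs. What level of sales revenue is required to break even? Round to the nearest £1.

£1,778,223

CM per unit = £446.41 − £329.65 = £116.76; CM ratio = £116.76 / £446.41 = 0.2616.
Break-even sales = FC ÷ CM ratio = £465,100 × £446.41 / £116.76 = £1,778,223.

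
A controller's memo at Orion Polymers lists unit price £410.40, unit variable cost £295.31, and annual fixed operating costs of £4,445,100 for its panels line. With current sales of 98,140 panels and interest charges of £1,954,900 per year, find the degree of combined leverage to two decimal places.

2.31

Total contribution margin = 98,140 × £115.09 = £11,294,932.60.
Subtracting fixed costs: EBIT = £11,294,932.60 − £4,445,100 = £6,849,832.60. Interest = £1,954,900.00, so EBIT − I = £4,894,932.60.
Degree of total leverage = total CM / (EBIT − interest) = £11,294,932.60 / £4,894,932.60 = 2.3075.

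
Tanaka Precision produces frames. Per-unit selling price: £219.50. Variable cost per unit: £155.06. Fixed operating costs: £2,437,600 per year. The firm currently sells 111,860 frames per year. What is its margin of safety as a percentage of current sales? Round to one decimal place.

66.2%

Unit CM = price − variable cost = £219.50 − £155.06 = £64.44. Break-even units = £2,437,600 ÷ £64.44 = 37,827.44; break-even revenue = 37,827.44 × £219.50 = £8,303,122.28.
Actual sales revenue = 111,860 × £219.50 = £24,553,270.00.
Margin of safety = (£24,553,270.00 − £8,303,122.28) ÷ £24,553,270.00 = 66.2%.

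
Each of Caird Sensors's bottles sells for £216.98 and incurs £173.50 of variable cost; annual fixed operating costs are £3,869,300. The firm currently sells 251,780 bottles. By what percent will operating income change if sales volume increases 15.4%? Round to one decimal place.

At 251,780 units, contribution = 251,780 × £43.48 = £10,947,394.40.
Subtracting fixed costs: EBIT = £10,947,394.40 − £3,869,300 = £7,078,094.40.
Degree of operating leverage = £10,947,394.40 / £7,078,094.40 = 1.5467.
So EBIT moves 1.5467 × (+15.4%) = +23.8%.

+23.8%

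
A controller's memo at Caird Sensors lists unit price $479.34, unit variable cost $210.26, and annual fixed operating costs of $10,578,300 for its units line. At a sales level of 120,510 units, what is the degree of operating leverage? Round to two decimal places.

1.48

At 120,510 units, contribution = 120,510 × $269.08 = $32,426,830.80.
Operating income = contribution − fixed costs = $32,426,830.80 − $10,578,300 = $21,848,530.80.
Degree of operating leverage = $32,426,830.80 / $21,848,530.80 = 1.4842.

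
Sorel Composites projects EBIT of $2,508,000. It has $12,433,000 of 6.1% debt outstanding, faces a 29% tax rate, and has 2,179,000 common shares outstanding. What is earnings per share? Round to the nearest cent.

Pre-tax income = $2,508,000 − $758,413.00 = $1,749,587.00.
After tax at 29%: net income = $1,749,587.00 × 0.71 = $1,242,206.77.
Per share: $1,242,206.77 / 2,179,000 shares = $0.57.

$0.57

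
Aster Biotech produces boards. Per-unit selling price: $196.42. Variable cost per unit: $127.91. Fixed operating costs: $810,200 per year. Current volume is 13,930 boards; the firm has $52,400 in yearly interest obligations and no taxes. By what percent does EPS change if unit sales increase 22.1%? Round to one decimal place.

+229.9%

Total contribution margin = 13,930 × $68.51 = $954,344.30.
Subtracting fixed costs: EBIT = $954,344.30 − $810,200 = $144,144.30.
Interest = $52,400.00, so EBIT − I = $91,744.30.
DCL = total CM / (EBIT − I) = $954,344.30 / $91,744.30 = 10.4022.
EPS therefore changes by 10.4022 × (+22.1%) = +229.9%.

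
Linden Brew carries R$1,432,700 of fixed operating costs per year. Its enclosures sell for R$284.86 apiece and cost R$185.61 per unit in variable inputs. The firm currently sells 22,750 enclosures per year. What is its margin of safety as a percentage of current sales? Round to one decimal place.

Each unit contributes R$284.86 − R$185.61 = R$99.25. Break-even units = R$1,432,700 ÷ R$99.25 = 14,435.26; break-even revenue = 14,435.26 × R$284.86 = R$4,112,029.44.
Current sales = 22,750 × R$284.86 = R$6,480,565.00.
Margin of safety = (R$6,480,565.00 − R$4,112,029.44) ÷ R$6,480,565.00 = 36.5%.

36.5%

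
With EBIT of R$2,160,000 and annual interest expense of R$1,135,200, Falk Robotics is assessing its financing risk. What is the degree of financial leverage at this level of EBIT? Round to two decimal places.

2.11

Annual interest charges come to R$1,135,200.00.
Degree of financial leverage = EBIT / (EBIT − interest) = R$2,160,000 / R$1,024,800.00 = 2.1077.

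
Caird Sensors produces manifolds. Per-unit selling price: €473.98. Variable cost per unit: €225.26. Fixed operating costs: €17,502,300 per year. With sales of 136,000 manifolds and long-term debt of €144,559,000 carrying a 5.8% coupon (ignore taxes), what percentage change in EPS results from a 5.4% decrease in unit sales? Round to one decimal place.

-23.0%

At 136,000 units, contribution = 136,000 × €248.72 = €33,825,920.00.
EBIT = €33,825,920.00 − €17,502,300 = €16,323,620.00.
Interest = €8,384,422.00, so EBIT − I = €7,939,198.00.
Degree of combined leverage = contribution ÷ (EBIT − I) = €33,825,920.00 ÷ €7,939,198.00 = 4.2606.
%ΔEPS = DCL × %ΔSales = 4.2606 × -5.4% = -23.0%.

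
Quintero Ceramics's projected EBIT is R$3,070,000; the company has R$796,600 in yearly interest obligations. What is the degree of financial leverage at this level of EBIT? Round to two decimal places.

Annual interest charges come to R$796,600.00.
DFL = EBIT ÷ (EBIT − I) = R$3,070,000 ÷ (R$3,070,000 − R$796,600.00) = R$3,070,000 ÷ R$2,273,400.00 = 1.3504.

1.35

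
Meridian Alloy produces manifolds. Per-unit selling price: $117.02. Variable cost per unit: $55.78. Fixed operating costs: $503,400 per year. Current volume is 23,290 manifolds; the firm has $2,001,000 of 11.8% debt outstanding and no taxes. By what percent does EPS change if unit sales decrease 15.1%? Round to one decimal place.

Contribution at this volume is 23,290 × $61.24 = $1,426,279.60.
Subtracting fixed costs: EBIT = $1,426,279.60 − $503,400 = $922,879.60.
Interest = $236,118.00, so EBIT − I = $686,761.60.
Degree of combined leverage = contribution ÷ (EBIT − I) = $1,426,279.60 ÷ $686,761.60 = 2.0768.
EPS therefore changes by 2.0768 × (-15.1%) = -31.4%.

-31.4%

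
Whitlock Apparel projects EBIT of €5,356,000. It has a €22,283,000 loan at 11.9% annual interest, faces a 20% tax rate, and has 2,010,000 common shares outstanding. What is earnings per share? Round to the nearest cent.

Pre-tax income = €5,356,000 − €2,651,677.00 = €2,704,323.00.
After tax at 20%: net income = €2,704,323.00 × 0.80 = €2,163,458.40.
Per share: €2,163,458.40 / 2,010,000 shares = €1.08.

€1.08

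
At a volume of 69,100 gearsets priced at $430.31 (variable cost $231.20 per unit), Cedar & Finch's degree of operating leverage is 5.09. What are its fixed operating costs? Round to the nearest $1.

At 69,100 units, contribution = 69,100 × $199.11 = $13,758,501.00.
Since DOL = CM ÷ EBIT, EBIT = $13,758,501.00 ÷ 5.09 = $2,703,045.38.
And FC = contribution − EBIT = $13,758,501.00 − $2,703,045.38 = $11,055,456.

$11,055,456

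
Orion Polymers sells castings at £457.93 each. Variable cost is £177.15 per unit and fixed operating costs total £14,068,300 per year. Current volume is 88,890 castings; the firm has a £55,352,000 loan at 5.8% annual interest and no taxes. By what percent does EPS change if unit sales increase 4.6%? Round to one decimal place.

At 88,890 units, contribution = 88,890 × £280.78 = £24,958,534.20.
EBIT = £24,958,534.20 − £14,068,300 = £10,890,234.20.
Interest = £3,210,416.00, so EBIT − I = £7,679,818.20.
Degree of combined leverage = contribution ÷ (EBIT − I) = £24,958,534.20 ÷ £7,679,818.20 = 3.2499.
%ΔEPS = DCL × %ΔSales = 3.2499 × +4.6% = +14.9%.

+14.9%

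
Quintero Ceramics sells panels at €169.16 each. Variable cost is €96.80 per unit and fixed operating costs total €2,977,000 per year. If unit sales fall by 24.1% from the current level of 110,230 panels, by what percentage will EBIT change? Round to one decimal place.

At 110,230 units, contribution = 110,230 × €72.36 = €7,976,242.80.
Subtracting fixed costs: EBIT = €7,976,242.80 − €2,977,000 = €4,999,242.80.
So DOL = total CM / EBIT = €7,976,242.80 / €4,999,242.80 = 1.5955.
%ΔEBIT = DOL × %ΔSales = 1.5955 × -24.1% = -38.5%.

-38.5%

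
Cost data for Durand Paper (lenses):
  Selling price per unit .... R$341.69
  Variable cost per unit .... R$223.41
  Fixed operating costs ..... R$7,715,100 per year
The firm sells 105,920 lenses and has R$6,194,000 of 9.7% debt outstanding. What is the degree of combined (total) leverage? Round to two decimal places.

At 105,920 units, contribution = 105,920 × R$118.28 = R$12,528,217.60.
EBIT = R$12,528,217.60 − R$7,715,100 = R$4,813,117.60. Interest = R$600,818.00.
DOL = R$12,528,217.60 ÷ R$4,813,117.60 = 2.6029; DFL = R$4,813,117.60 ÷ R$4,212,299.60 = 1.1426.
DCL = DOL × DFL = 2.6029 × 1.1426 = 2.9741.

2.97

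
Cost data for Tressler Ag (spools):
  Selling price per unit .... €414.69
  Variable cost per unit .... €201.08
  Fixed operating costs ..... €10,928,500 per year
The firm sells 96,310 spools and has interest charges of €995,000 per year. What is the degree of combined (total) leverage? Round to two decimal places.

2.38

At 96,310 units, contribution = 96,310 × €213.61 = €20,572,779.10.
EBIT = €20,572,779.10 − €10,928,500 = €9,644,279.10. Interest = €995,000.00, so EBIT − I = €8,649,279.10.
DCL = contribution ÷ (EBIT − I) = €20,572,779.10 ÷ €8,649,279.10 = 2.3786.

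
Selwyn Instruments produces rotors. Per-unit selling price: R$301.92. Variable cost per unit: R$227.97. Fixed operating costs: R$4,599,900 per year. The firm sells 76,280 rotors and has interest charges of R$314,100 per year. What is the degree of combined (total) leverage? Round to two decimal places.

7.76

At 76,280 units, contribution = 76,280 × R$73.95 = R$5,640,906.00.
EBIT = R$5,640,906.00 − R$4,599,900 = R$1,041,006.00. Interest = R$314,100.00.
DOL = R$5,640,906.00 ÷ R$1,041,006.00 = 5.4187; DFL = R$1,041,006.00 ÷ R$726,906.00 = 1.4321.
Combined leverage = 5.4187 × 1.4321 = 7.7601.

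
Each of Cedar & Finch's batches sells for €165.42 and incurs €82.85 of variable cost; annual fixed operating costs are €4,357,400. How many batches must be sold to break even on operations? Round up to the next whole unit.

52,773 batches

Each unit contributes €165.42 − €82.85 = €82.57.
Units to break even: €4,357,400 ÷ €82.57 = 52,772.19, rounded up to 52,773.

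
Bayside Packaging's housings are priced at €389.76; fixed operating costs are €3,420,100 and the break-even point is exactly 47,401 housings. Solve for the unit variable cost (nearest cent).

At break-even, FC = Q × (P − VC), so P − VC = €3,420,100 ÷ 47,401 = €72.1525.
Hence VC = price − CM = €389.76 − €72.1525 = €317.61.

€317.61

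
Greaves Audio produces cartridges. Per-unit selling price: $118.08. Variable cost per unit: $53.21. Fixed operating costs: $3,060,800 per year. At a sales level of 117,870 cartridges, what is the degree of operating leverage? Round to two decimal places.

1.67

Contribution at this volume is 117,870 × $64.87 = $7,646,226.90.
Operating income = contribution − fixed costs = $7,646,226.90 − $3,060,800 = $4,585,426.90.
Degree of operating leverage = $7,646,226.90 / $4,585,426.90 = 1.6675.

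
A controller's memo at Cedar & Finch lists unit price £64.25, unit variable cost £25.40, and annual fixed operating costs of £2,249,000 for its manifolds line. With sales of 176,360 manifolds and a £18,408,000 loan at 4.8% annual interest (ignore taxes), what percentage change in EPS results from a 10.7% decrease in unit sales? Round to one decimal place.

-19.7%

At 176,360 units, contribution = 176,360 × £38.85 = £6,851,586.00.
Subtracting fixed costs: EBIT = £6,851,586.00 − £2,249,000 = £4,602,586.00.
After interest of £883,584.00, pre-tax earnings = £3,719,002.00.
Degree of combined leverage = contribution ÷ (EBIT − I) = £6,851,586.00 ÷ £3,719,002.00 = 1.8423.
EPS therefore changes by 1.8423 × (-10.7%) = -19.7%.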